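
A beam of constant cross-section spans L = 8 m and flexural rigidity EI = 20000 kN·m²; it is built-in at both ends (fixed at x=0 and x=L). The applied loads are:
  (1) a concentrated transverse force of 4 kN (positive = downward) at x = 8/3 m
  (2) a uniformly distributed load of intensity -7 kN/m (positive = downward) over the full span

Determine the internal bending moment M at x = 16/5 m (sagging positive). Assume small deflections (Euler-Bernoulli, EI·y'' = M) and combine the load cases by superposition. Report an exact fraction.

Load 1 — point force P=4 kN at a=8/3 m (b=L-a=16/3):
  M_1 = Pa²(a+3b)(L-x)/L³ - Pa²b/L²  [x>a] = 4·(8/3)²·((8/3)+3·(16/3))·(8-(16/5))/8³ - 4·(8/3)²·(16/3)/8² = 352/135 kN·m
Load 2 — uniform load w=-7 kN/m over full span:
  M_2 = wLx/2 - wL²/12 - wx²/2 = (-7)·8·(16/5)/2 - (-7)·8²/12 - (-7)·(16/5)²/2 = -1232/75 kN·m
Superposition: M = Σ M_i = -9328/675 kN·m ≈ -13.819259 kN·m

M(16/5) = -9328/675 kN·m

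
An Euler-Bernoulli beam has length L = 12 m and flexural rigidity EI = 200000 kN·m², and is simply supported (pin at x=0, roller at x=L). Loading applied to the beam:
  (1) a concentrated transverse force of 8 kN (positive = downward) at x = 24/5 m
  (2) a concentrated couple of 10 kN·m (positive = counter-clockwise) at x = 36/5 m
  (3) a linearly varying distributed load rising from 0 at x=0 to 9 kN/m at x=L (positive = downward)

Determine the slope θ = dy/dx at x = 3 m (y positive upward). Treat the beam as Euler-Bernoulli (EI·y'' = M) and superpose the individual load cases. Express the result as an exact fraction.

θ(3) = -1130837/800000000 rad

Load 1 — point force P=8 kN at a=24/5 m (b=L-a=36/5):
  θ_1 = -Pb(L²-b²-3x²)/(6LEI)  [x≤a] = -8·(36/5)·(12²-(36/5)²-3·3²)/(6·12·200000) = -1629/6250000 rad
Load 2 — applied couple M₀=10 kN·m at a=36/5 m (b=L-a=24/5):
  θ_2 = (M₀x²/(2L)+C₁)/EI  [x≤a] with C₁=M₀(3b²-L²)/(6L)=-52/5 = (10·3²/(2·12)+(-52/5))/200000 = -133/4000000 rad
Load 3 — triangular load w₀=9 kN/m (0→w₀ over full span):
  θ_3 = -w₀(7L⁴-30L²x²+15x⁴)/(360LEI) = -9·(7·12⁴-30·12²·3²+15·3⁴)/(360·12·200000) = -35829/32000000 rad
Superposition: θ = Σ θ_i = -1130837/800000000 rad ≈ -0.001414 rad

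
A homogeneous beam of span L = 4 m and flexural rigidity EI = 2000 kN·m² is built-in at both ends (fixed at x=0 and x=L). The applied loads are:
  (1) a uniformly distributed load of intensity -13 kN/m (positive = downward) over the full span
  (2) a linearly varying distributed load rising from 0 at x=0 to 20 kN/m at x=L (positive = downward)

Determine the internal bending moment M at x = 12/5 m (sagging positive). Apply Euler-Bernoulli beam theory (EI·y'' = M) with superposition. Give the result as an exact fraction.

M(12/5) = -76/75 kN·m

Load 1 — uniform load w=-13 kN/m over full span:
  M_1 = wLx/2 - wL²/12 - wx²/2 = (-13)·4·(12/5)/2 - (-13)·4²/12 - (-13)·(12/5)²/2 = -572/75 kN·m
Load 2 — triangular load w₀=20 kN/m (0→w₀ over full span):
  M_2 = 3w₀Lx/20 - w₀L²/30 - w₀x³/(6L) = 3·20·4·(12/5)/20 - 20·4²/30 - 20·(12/5)³/(6·4) = 496/75 kN·m
Superposition: M = Σ M_i = -76/75 kN·m ≈ -1.013333 kN·m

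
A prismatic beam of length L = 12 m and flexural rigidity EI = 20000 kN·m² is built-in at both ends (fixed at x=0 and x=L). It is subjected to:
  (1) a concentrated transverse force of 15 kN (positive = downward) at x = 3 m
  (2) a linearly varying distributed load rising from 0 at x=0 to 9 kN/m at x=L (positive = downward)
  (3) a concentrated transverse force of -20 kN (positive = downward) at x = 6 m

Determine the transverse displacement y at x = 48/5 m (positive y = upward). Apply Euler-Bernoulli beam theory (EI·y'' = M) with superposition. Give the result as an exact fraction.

Load 1 — point force P=15 kN at a=3 m (b=L-a=9):
  y_1 = -Pa²(L-x)²(3bL-(3b+a)(L-x))/(6L³EI)  [x>a] = -15·3²·(12-(48/5))²·(3·9·12-(3·9+3)·(12-(48/5)))/(6·12³·20000) = -189/200000 m
Load 2 — triangular load w₀=9 kN/m (0→w₀ over full span):
  y_2 = -w₀x²(L-x)²(x+2L)/(120LEI) = -9·(48/5)²·(12-(48/5))²·((48/5)+2·12)/(120·12·20000) = -54432/9765625 m
Load 3 — point force P=-20 kN at a=6 m (b=L-a=6):
  y_3 = -Pa²(L-x)²(3bL-(3b+a)(L-x))/(6L³EI)  [x>a] = -(-20)·6²·(12-(48/5))²·(3·6·12-(3·6+6)·(12-(48/5)))/(6·12³·20000) = 99/31250 m
Superposition: y = Σ y_i = -2094273/625000000 m ≈ -0.003351 m

y(48/5) = -2094273/625000000 m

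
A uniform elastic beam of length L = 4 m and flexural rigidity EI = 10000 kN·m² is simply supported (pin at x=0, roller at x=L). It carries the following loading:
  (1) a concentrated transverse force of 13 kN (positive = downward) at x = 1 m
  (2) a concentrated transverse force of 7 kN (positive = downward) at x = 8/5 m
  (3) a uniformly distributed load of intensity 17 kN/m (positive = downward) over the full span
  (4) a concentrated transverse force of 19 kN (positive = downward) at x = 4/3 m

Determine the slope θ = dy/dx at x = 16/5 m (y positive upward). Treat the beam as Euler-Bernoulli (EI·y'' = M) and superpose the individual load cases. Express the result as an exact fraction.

Load 1 — point force P=13 kN at a=1 m (b=L-a=3):
  θ_1 = -Pa(2L²-6Lx+3x²+a²)/(6LEI)  [x>a] = -13·1·(2·4²-6·4·(16/5)+3·(16/5)²+1²)/(6·4·10000) = 1417/2000000 rad
Load 2 — point force P=7 kN at a=8/5 m (b=L-a=12/5):
  θ_2 = -Pa(2L²-6Lx+3x²+a²)/(6LEI)  [x>a] = -7·(8/5)·(2·4²-6·4·(16/5)+3·(16/5)²+(8/5)²)/(6·4·10000) = 42/78125 rad
Load 3 — uniform load w=17 kN/m over full span:
  θ_3 = -w(L³-6Lx²+4x³)/(24EI) = -17·(4³-6·4·(16/5)²+4·(16/5)³)/(24·10000) = 561/156250 rad
Load 4 — point force P=19 kN at a=4/3 m (b=L-a=8/3):
  θ_4 = -Pa(2L²-6Lx+3x²+a²)/(6LEI)  [x>a] = -19·(4/3)·(2·4²-6·4·(16/5)+3·(16/5)²+(4/3)²)/(6·4·10000) = 3287/2531250 rad
Superposition: θ = Σ θ_i = 993881/162000000 rad ≈ 0.006135 rad

θ(16/5) = 993881/162000000 rad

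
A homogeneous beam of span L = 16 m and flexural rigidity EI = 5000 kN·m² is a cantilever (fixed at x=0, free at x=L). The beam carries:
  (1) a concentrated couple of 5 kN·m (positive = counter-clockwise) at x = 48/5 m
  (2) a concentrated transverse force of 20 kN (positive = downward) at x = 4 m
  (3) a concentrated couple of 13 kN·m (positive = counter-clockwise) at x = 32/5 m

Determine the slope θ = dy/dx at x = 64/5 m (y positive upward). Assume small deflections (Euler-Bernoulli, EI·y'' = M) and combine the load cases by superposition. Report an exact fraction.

Load 1 — applied couple M₀=5 kN·m at a=48/5 m (b=L-a=32/5):
  θ_1 = M₀a/EI  [x>a] = 5·(48/5)/5000 = 6/625 rad
Load 2 — point force P=20 kN at a=4 m (b=L-a=12):
  θ_2 = -Pa²/(2EI)  [x>a] = -20·4²/(2·5000) = -4/125 rad
Load 3 — applied couple M₀=13 kN·m at a=32/5 m (b=L-a=48/5):
  θ_3 = M₀a/EI  [x>a] = 13·(32/5)/5000 = 52/3125 rad
Superposition: θ = Σ θ_i = -18/3125 rad ≈ -0.005760 rad

θ(64/5) = -18/3125 rad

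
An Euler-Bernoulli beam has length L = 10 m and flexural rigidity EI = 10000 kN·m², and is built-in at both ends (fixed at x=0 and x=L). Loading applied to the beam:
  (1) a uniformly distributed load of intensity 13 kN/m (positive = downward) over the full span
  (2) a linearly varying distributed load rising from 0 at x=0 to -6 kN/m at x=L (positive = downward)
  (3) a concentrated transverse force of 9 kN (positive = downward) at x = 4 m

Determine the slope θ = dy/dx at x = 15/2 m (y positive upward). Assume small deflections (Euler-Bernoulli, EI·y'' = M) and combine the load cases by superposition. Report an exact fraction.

θ(15/2) = 57113/6400000 rad

Load 1 — uniform load w=13 kN/m over full span:
  θ_1 = -wx(L-x)(L-2x)/(12EI) = -13·(15/2)·(10-(15/2))·(10-2·(15/2))/(12·10000) = 13/1280 rad
Load 2 — triangular load w₀=-6 kN/m (0→w₀ over full span):
  θ_2 = -w₀(2x(L-x)(L-2x)(x+2L)+x²(L-x)²)/(120LEI) = -(-6)·(2·(15/2)·(10-(15/2))·(10-2·(15/2))·((15/2)+2·10)+(15/2)²·(10-(15/2))²)/(120·10·10000) = -123/51200 rad
Load 3 — point force P=9 kN at a=4 m (b=L-a=6):
  θ_3 = Pa²(L-x)(2bL-(3b+a)(L-x))/(2L³EI)  [x>a] = 9·4²·(10-(15/2))·(2·6·10-(3·6+4)·(10-(15/2)))/(2·10³·10000) = 117/100000 rad
Superposition: θ = Σ θ_i = 57113/6400000 rad ≈ 0.008924 rad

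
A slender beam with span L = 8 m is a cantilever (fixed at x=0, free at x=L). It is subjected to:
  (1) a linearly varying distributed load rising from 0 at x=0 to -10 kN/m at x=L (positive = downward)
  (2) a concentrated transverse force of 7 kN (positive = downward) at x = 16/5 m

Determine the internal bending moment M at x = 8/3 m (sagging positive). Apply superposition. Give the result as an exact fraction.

M(8/3) = 43288/405 kN·m

Load 1 — triangular load w₀=-10 kN/m (0→w₀ over full span):
  M_1 = w₀Lx/2 - w₀L²/3 - w₀x³/(6L) = (-10)·8·(8/3)/2 - (-10)·8²/3 - (-10)·(8/3)³/(6·8) = 8960/81 kN·m
Load 2 — point force P=7 kN at a=16/5 m (b=L-a=24/5):
  M_2 = -P(a-x)  [x≤a] = -7·((16/5)-(8/3)) = -56/15 kN·m
Superposition: M = Σ M_i = 43288/405 kN·m ≈ 106.883951 kN·m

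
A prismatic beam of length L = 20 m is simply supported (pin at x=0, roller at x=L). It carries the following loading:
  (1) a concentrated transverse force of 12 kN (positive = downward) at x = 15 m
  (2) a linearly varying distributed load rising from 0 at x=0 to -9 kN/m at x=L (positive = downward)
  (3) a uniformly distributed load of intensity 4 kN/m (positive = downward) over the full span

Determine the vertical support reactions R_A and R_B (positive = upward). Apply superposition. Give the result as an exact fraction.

Load 1 — point force P=12 kN at a=15 m (b=L-a=5):
  R_A = Pb/L = 12·5/20 = 3 kN
  R_B = Pa/L = 12·15/20 = 9 kN
Load 2 — triangular load w₀=-9 kN/m (0→w₀ over full span):
  R_A = w₀L/6 = (-9)·20/6 = -30 kN
  R_B = w₀L/3 = (-9)·20/3 = -60 kN
Load 3 — uniform load w=4 kN/m over full span:
  R_A = wL/2 = 4·20/2 = 40 kN
  R_B = wL/2 = 4·20/2 = 40 kN
Superposition: R_A = 13 kN, R_B = -11 kN

R_A = 13 kN, R_B = -11 kN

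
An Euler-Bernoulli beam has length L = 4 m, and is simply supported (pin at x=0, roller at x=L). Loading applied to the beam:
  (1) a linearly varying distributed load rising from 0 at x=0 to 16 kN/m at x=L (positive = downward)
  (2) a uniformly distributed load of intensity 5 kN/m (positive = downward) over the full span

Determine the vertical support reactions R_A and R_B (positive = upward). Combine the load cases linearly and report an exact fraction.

R_A = 62/3 kN, R_B = 94/3 kN

Load 1 — triangular load w₀=16 kN/m (0→w₀ over full span):
  R_A = w₀L/6 = 16·4/6 = 32/3 kN
  R_B = w₀L/3 = 16·4/3 = 64/3 kN
Load 2 — uniform load w=5 kN/m over full span:
  R_A = wL/2 = 5·4/2 = 10 kN
  R_B = wL/2 = 5·4/2 = 10 kN
Superposition: R_A = 62/3 kN, R_B = 94/3 kN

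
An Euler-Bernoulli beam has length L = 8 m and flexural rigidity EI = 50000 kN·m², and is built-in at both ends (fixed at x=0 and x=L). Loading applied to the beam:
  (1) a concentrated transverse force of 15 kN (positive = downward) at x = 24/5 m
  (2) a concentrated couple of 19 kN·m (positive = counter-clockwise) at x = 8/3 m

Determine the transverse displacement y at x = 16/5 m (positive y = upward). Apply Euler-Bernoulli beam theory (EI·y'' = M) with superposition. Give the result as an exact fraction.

y(16/5) = -3038/9765625 m

Load 1 — point force P=15 kN at a=24/5 m (b=L-a=16/5):
  y_1 = -Pb²x²(3aL-(3a+b)x)/(6L³EI)  [x≤a] = -15·(16/5)²·(16/5)²·(3·(24/5)·8-(3·(24/5)+(16/5))·(16/5))/(6·8³·50000) = -5888/9765625 m
Load 2 — applied couple M₀=19 kN·m at a=8/3 m (b=L-a=16/3):
  y_2 = (R_Ax³/6 - M_Ax²/2 - M₀(x-a)²/2)/EI  [x>a] with R_A=19/6, M_A=0 = ((19/6)·(16/5)³/6 - 0·(16/5)²/2 - 19·((16/5)-(8/3))²/2)/50000 = 114/390625 m
Superposition: y = Σ y_i = -3038/9765625 m ≈ -0.000311 m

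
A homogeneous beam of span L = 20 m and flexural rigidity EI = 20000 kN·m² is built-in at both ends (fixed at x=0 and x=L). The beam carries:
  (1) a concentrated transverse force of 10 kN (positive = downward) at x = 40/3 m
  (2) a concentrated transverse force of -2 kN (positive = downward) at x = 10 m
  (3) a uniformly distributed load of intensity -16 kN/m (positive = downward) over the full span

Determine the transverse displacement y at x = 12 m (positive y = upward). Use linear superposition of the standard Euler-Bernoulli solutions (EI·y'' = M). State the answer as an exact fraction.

Load 1 — point force P=10 kN at a=40/3 m (b=L-a=20/3):
  y_1 = -Pb²x²(3aL-(3a+b)x)/(6L³EI)  [x≤a] = -10·(20/3)²·12²·(3·(40/3)·20-(3·(40/3)+(20/3))·12)/(6·20³·20000) = -2/125 m
Load 2 — point force P=-2 kN at a=10 m (b=L-a=10):
  y_2 = -Pa²(L-x)²(3bL-(3b+a)(L-x))/(6L³EI)  [x>a] = -(-2)·10²·(20-12)²·(3·10·20-(3·10+10)·(20-12))/(6·20³·20000) = 7/1875 m
Load 3 — uniform load w=-16 kN/m over full span:
  y_3 = -wx²(L-x)²/(24EI) = -(-16)·12²·(20-12)²/(24·20000) = 192/625 m
Superposition: y = Σ y_i = 553/1875 m ≈ 0.294933 m

y(12) = 553/1875 m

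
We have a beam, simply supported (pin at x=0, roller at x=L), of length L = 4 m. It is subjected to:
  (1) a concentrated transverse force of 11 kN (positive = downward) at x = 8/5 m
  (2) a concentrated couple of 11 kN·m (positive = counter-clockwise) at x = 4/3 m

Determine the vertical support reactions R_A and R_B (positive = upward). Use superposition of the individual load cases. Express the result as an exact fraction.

R_A = 187/20 kN, R_B = 33/20 kN

Load 1 — point force P=11 kN at a=8/5 m (b=L-a=12/5):
  R_A = Pb/L = 11·(12/5)/4 = 33/5 kN
  R_B = Pa/L = 11·(8/5)/4 = 22/5 kN
Load 2 — applied couple M₀=11 kN·m at a=4/3 m (b=L-a=8/3):
  R_A = M₀/L = 11/4 kN
  R_B = -M₀/L = -11/4 kN
Superposition: R_A = 187/20 kN, R_B = 33/20 kN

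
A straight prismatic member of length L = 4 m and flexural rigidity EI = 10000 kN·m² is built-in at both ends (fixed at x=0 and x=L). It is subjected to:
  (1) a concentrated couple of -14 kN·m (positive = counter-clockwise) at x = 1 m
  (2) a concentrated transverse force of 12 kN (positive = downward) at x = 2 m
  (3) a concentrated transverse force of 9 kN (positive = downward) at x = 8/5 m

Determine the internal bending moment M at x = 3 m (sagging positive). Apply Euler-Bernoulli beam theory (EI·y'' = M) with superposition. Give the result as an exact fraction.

M(3) = -1451/2000 kN·m

Load 1 — applied couple M₀=-14 kN·m at a=1 m (b=L-a=3):
  M_1 = R_Ax - M_A - M₀  [x>a] with R_A=-63/16, M_A=21/8 = (-63/16)·3 - (21/8) - (-14) = -7/16 kN·m
Load 2 — point force P=12 kN at a=2 m (b=L-a=2):
  M_2 = Pa²(a+3b)(L-x)/L³ - Pa²b/L²  [x>a] = 12·2²·(2+3·2)·(4-3)/4³ - 12·2²·2/4² = 0 kN·m
Load 3 — point force P=9 kN at a=8/5 m (b=L-a=12/5):
  M_3 = Pa²(a+3b)(L-x)/L³ - Pa²b/L²  [x>a] = 9·(8/5)²·((8/5)+3·(12/5))·(4-3)/4³ - 9·(8/5)²·(12/5)/4² = -36/125 kN·m
Superposition: M = Σ M_i = -1451/2000 kN·m ≈ -0.725500 kN·m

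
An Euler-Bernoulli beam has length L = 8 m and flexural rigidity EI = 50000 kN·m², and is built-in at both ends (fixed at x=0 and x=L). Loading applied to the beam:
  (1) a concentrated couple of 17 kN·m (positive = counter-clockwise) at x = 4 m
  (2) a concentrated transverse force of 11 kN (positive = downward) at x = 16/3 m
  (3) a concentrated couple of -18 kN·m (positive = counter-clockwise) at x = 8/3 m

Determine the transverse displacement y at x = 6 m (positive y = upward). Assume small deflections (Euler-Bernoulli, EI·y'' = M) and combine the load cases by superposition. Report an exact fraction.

y(6) = -6143/16200000 m

Load 1 — applied couple M₀=17 kN·m at a=4 m (b=L-a=4):
  y_1 = (R_Ax³/6 - M_Ax²/2 - M₀(x-a)²/2)/EI  [x>a] with R_A=51/16, M_A=17/4 = ((51/16)·6³/6 - (17/4)·6²/2 - 17·(6-4)²/2)/50000 = 17/200000 m
Load 2 — point force P=11 kN at a=16/3 m (b=L-a=8/3):
  y_2 = -Pa²(L-x)²(3bL-(3b+a)(L-x))/(6L³EI)  [x>a] = -11·(16/3)²·(8-6)²·(3·(8/3)·8-(3·(8/3)+(16/3))·(8-6))/(6·8³·50000) = -77/253125 m
Load 3 — applied couple M₀=-18 kN·m at a=8/3 m (b=L-a=16/3):
  y_3 = (R_Ax³/6 - M_Ax²/2 - M₀(x-a)²/2)/EI  [x>a] with R_A=-3, M_A=0 = ((-3)·6³/6 - 0·6²/2 - (-18)·(6-(8/3))²/2)/50000 = -1/6250 m
Superposition: y = Σ y_i = -6143/16200000 m ≈ -0.000379 m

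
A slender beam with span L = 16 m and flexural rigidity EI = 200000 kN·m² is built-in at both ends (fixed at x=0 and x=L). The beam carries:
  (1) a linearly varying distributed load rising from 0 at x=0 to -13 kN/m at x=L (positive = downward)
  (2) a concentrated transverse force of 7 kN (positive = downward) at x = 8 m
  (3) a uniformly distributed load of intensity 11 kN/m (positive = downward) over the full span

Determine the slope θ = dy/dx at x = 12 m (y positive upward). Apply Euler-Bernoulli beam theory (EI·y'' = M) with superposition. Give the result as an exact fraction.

θ(12) = 417/500000 rad

Load 1 — triangular load w₀=-13 kN/m (0→w₀ over full span):
  θ_1 = -w₀(2x(L-x)(L-2x)(x+2L)+x²(L-x)²)/(120LEI) = -(-13)·(2·12·(16-12)·(16-2·12)·(12+2·16)+12²·(16-12)²)/(120·16·200000) = -533/500000 rad
Load 2 — point force P=7 kN at a=8 m (b=L-a=8):
  θ_2 = Pa²(L-x)(2bL-(3b+a)(L-x))/(2L³EI)  [x>a] = 7·8²·(16-12)·(2·8·16-(3·8+8)·(16-12))/(2·16³·200000) = 7/50000 rad
Load 3 — uniform load w=11 kN/m over full span:
  θ_3 = -wx(L-x)(L-2x)/(12EI) = -11·12·(16-12)·(16-2·12)/(12·200000) = 11/6250 rad
Superposition: θ = Σ θ_i = 417/500000 rad ≈ 0.000834 rad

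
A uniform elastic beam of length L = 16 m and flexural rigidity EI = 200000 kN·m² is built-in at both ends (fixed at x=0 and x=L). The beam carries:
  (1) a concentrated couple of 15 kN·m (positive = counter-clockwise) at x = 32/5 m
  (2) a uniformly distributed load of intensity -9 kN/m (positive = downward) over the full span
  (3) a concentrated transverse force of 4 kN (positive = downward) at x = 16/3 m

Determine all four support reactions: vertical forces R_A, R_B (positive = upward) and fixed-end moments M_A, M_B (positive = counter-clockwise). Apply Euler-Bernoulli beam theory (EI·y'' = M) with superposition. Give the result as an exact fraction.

Load 1 — applied couple M₀=15 kN·m at a=32/5 m (b=L-a=48/5):
  R_A = 6M₀ab/L³ = 6·15·(32/5)·(48/5)/16³ = 27/20 kN
  M_A = M₀b(2a-b)/L² = 15·(48/5)·(2·(32/5)-(48/5))/16² = 9/5 kN·m
  R_B = -6M₀ab/L³ = -6·15·(32/5)·(48/5)/16³ = -27/20 kN
  M_B = M₀a(2b-a)/L² = 15·(32/5)·(2·(48/5)-(32/5))/16² = 24/5 kN·m
Load 2 — uniform load w=-9 kN/m over full span:
  R_A = wL/2 = (-9)·16/2 = -72 kN
  M_A = wL²/12 = (-9)·16²/12 = -192 kN·m
  R_B = wL/2 = (-9)·16/2 = -72 kN
  M_B = -wL²/12 = -(-9)·16²/12 = 192 kN·m
Load 3 — point force P=4 kN at a=16/3 m (b=L-a=32/3):
  R_A = Pb²(3a+b)/L³ = 4·(32/3)²·(3·(16/3)+(32/3))/16³ = 80/27 kN
  M_A = Pab²/L² = 4·(16/3)·(32/3)²/16² = 256/27 kN·m
  R_B = Pa²(a+3b)/L³ = 4·(16/3)²·((16/3)+3·(32/3))/16³ = 28/27 kN
  M_B = -Pa²b/L² = -4·(16/3)²·(32/3)/16² = -128/27 kN·m
Superposition: R_A = -36551/540 kN, M_A = -24397/135 kN·m, R_B = -39049/540 kN, M_B = 25928/135 kN·m

R_A = -36551/540 kN, M_A = -24397/135 kN·m, R_B = -39049/540 kN, M_B = 25928/135 kN·m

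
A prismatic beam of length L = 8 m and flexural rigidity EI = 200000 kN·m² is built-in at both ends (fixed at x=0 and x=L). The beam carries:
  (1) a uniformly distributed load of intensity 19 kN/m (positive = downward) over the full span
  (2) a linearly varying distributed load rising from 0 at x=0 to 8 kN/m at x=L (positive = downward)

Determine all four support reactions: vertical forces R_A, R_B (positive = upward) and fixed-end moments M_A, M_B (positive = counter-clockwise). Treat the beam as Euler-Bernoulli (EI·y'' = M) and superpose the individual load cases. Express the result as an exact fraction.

Load 1 — uniform load w=19 kN/m over full span:
  R_A = wL/2 = 19·8/2 = 76 kN
  M_A = wL²/12 = 19·8²/12 = 304/3 kN·m
  R_B = wL/2 = 19·8/2 = 76 kN
  M_B = -wL²/12 = -19·8²/12 = -304/3 kN·m
Load 2 — triangular load w₀=8 kN/m (0→w₀ over full span):
  R_A = 3w₀L/20 = 3·8·8/20 = 48/5 kN
  M_A = w₀L²/30 = 8·8²/30 = 256/15 kN·m
  R_B = 7w₀L/20 = 7·8·8/20 = 112/5 kN
  M_B = -w₀L²/20 = -8·8²/20 = -128/5 kN·m
Superposition: R_A = 428/5 kN, M_A = 592/5 kN·m, R_B = 492/5 kN, M_B = -1904/15 kN·m

R_A = 428/5 kN, M_A = 592/5 kN·m, R_B = 492/5 kN, M_B = -1904/15 kN·m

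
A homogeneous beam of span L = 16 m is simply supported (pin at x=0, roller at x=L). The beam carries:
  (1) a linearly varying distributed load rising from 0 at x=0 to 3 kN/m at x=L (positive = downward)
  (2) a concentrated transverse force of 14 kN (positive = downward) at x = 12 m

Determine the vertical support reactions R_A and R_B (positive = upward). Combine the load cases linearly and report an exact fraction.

Load 1 — triangular load w₀=3 kN/m (0→w₀ over full span):
  R_A = w₀L/6 = 3·16/6 = 8 kN
  R_B = w₀L/3 = 3·16/3 = 16 kN
Load 2 — point force P=14 kN at a=12 m (b=L-a=4):
  R_A = Pb/L = 14·4/16 = 7/2 kN
  R_B = Pa/L = 14·12/16 = 21/2 kN
Superposition: R_A = 23/2 kN, R_B = 53/2 kN

R_A = 23/2 kN, R_B = 53/2 kN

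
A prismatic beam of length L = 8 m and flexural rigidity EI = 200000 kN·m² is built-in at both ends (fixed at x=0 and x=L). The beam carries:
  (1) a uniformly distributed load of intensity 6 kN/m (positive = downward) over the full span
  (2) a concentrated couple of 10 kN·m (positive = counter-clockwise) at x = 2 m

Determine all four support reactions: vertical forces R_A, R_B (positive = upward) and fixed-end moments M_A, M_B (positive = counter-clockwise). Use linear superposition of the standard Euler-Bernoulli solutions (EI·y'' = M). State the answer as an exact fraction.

Load 1 — uniform load w=6 kN/m over full span:
  R_A = wL/2 = 6·8/2 = 24 kN
  M_A = wL²/12 = 6·8²/12 = 32 kN·m
  R_B = wL/2 = 6·8/2 = 24 kN
  M_B = -wL²/12 = -6·8²/12 = -32 kN·m
Load 2 — applied couple M₀=10 kN·m at a=2 m (b=L-a=6):
  R_A = 6M₀ab/L³ = 6·10·2·6/8³ = 45/32 kN
  M_A = M₀b(2a-b)/L² = 10·6·(2·2-6)/8² = -15/8 kN·m
  R_B = -6M₀ab/L³ = -6·10·2·6/8³ = -45/32 kN
  M_B = M₀a(2b-a)/L² = 10·2·(2·6-2)/8² = 25/8 kN·m
Superposition: R_A = 813/32 kN, M_A = 241/8 kN·m, R_B = 723/32 kN, M_B = -231/8 kN·m

R_A = 813/32 kN, M_A = 241/8 kN·m, R_B = 723/32 kN, M_B = -231/8 kN·m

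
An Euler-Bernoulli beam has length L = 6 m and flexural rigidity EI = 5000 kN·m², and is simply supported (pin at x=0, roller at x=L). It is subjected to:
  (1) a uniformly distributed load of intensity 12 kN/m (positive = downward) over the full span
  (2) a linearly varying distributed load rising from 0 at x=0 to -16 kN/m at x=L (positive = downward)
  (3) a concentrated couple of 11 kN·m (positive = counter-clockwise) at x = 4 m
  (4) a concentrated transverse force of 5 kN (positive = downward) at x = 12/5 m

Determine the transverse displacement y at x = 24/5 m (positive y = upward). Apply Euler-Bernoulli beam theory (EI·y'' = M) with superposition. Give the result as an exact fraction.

Load 1 — uniform load w=12 kN/m over full span:
  y_1 = -wx(L³-2Lx²+x³)/(24EI) = -12·(24/5)·(6³-2·6·(24/5)²+(24/5)³)/(24·5000) = -9396/390625 m
Load 2 — triangular load w₀=-16 kN/m (0→w₀ over full span):
  y_2 = -w₀x(7L⁴-10L²x²+3x⁴)/(360LEI) = -(-16)·(24/5)·(7·6⁴-10·6²·(24/5)²+3·(24/5)⁴)/(360·6·5000) = 164592/9765625 m
Load 3 — applied couple M₀=11 kN·m at a=4 m (b=L-a=2):
  y_3 = (M₀x³/(6L)-M₀(x-a)²/2+C₁x)/EI  [x>a] with C₁=M₀(3b²-L²)/(6L)=-22/3 = (11·(24/5)³/(6·6)-11·((24/5)-4)²/2+(-22/3)·(24/5))/5000 = -77/78125 m
Load 4 — point force P=5 kN at a=12/5 m (b=L-a=18/5):
  y_4 = -Pa(L-x)(2Lx-a²-x²)/(6LEI)  [x>a] = -5·(12/5)·(6-(24/5))·(2·6·(24/5)-(12/5)²-(24/5)²)/(6·6·5000) = -36/15625 m
Superposition: y = Σ y_i = -102433/9765625 m ≈ -0.010489 m

y(24/5) = -102433/9765625 m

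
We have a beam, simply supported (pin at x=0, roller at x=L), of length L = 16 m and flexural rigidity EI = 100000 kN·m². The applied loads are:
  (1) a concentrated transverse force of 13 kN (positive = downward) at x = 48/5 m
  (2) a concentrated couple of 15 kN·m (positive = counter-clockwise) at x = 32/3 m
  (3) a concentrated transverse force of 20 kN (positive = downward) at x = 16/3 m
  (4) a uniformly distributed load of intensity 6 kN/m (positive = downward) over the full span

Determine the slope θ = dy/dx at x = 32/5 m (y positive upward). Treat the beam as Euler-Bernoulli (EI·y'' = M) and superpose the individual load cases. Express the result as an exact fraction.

Load 1 — point force P=13 kN at a=48/5 m (b=L-a=32/5):
  θ_1 = -Pb(L²-b²-3x²)/(6LEI)  [x≤a] = -13·(32/5)·(16²-(32/5)²-3·(32/5)²)/(6·16·100000) = -312/390625 rad
Load 2 — applied couple M₀=15 kN·m at a=32/3 m (b=L-a=16/3):
  θ_2 = (M₀x²/(2L)+C₁)/EI  [x≤a] with C₁=M₀(3b²-L²)/(6L)=-80/3 = (15·(32/5)²/(2·16)+(-80/3))/100000 = -7/93750 rad
Load 3 — point force P=20 kN at a=16/3 m (b=L-a=32/3):
  θ_3 = -Pa(2L²-6Lx+3x²+a²)/(6LEI)  [x>a] = -20·(16/3)·(2·16²-6·16·(32/5)+3·(32/5)²+(16/3)²)/(6·16·100000) = -688/1265625 rad
Load 4 — uniform load w=6 kN/m over full span:
  θ_4 = -w(L³-6Lx²+4x³)/(24EI) = -6·(16³-6·16·(32/5)²+4·(32/5)³)/(24·100000) = -1184/390625 rad
Superposition: θ = Σ θ_i = -281477/63281250 rad ≈ -0.004448 rad

θ(32/5) = -281477/63281250 rad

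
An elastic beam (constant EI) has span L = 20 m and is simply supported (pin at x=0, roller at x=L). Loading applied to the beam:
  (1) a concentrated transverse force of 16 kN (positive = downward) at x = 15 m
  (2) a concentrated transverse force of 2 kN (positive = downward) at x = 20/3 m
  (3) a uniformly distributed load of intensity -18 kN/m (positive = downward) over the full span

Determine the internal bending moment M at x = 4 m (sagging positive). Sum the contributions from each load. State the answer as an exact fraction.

Load 1 — point force P=16 kN at a=15 m (b=L-a=5):
  M_1 = Pbx/L  [x≤a] = 16·5·4/20 = 16 kN·m
Load 2 — point force P=2 kN at a=20/3 m (b=L-a=40/3):
  M_2 = Pbx/L  [x≤a] = 2·(40/3)·4/20 = 16/3 kN·m
Load 3 — uniform load w=-18 kN/m over full span:
  M_3 = wx(L-x)/2 = (-18)·4·(20-4)/2 = -576 kN·m
Superposition: M = Σ M_i = -1664/3 kN·m ≈ -554.666667 kN·m

M(4) = -1664/3 kN·m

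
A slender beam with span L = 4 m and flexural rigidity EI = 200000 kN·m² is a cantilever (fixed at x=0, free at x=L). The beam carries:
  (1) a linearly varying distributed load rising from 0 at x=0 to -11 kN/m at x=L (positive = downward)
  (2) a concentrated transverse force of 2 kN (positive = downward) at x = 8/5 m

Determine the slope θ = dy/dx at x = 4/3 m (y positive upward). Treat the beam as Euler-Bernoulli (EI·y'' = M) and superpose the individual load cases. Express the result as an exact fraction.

θ(4/3) = 8587/30375000 rad

Load 1 — triangular load w₀=-11 kN/m (0→w₀ over full span):
  θ_1 = (w₀Lx²/4-w₀L²x/3-w₀x⁴/(24L))/EI = ((-11)·4·(4/3)²/4-(-11)·4²·(4/3)/3-(-11)·(4/3)⁴/(24·4))/200000 = 1793/6075000 rad
Load 2 — point force P=2 kN at a=8/5 m (b=L-a=12/5):
  θ_2 = -Px(2a-x)/(2EI)  [x≤a] = -2·(4/3)·(2·(8/5)-(4/3))/(2·200000) = -7/562500 rad
Superposition: θ = Σ θ_i = 8587/30375000 rad ≈ 0.000283 rad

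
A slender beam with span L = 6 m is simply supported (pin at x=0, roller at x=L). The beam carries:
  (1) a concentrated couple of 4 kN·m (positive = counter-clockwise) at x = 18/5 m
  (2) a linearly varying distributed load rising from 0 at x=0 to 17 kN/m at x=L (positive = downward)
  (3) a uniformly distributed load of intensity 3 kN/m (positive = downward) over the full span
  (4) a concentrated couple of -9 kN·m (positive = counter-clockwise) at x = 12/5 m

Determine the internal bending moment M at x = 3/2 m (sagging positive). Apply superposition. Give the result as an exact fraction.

Load 1 — applied couple M₀=4 kN·m at a=18/5 m (b=L-a=12/5):
  M_1 = M₀x/L  [x≤a] = 4·(3/2)/6 = 1 kN·m
Load 2 — triangular load w₀=17 kN/m (0→w₀ over full span):
  M_2 = w₀Lx/6 - w₀x³/(6L) = 17·6·(3/2)/6 - 17·(3/2)³/(6·6) = 765/32 kN·m
Load 3 — uniform load w=3 kN/m over full span:
  M_3 = wx(L-x)/2 = 3·(3/2)·(6-(3/2))/2 = 81/8 kN·m
Load 4 — applied couple M₀=-9 kN·m at a=12/5 m (b=L-a=18/5):
  M_4 = M₀x/L  [x≤a] = (-9)·(3/2)/6 = -9/4 kN·m
Superposition: M = Σ M_i = 1049/32 kN·m ≈ 32.781250 kN·m

M(3/2) = 1049/32 kN·m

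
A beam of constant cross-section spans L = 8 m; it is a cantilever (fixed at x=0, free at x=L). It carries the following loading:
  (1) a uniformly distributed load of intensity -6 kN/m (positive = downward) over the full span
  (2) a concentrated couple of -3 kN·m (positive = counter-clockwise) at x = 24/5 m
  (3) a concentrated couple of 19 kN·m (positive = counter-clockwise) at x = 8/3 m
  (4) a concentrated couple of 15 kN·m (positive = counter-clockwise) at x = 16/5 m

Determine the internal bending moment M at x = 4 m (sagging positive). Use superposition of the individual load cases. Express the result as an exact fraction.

Load 1 — uniform load w=-6 kN/m over full span:
  M_1 = -w(L-x)²/2 = -(-6)·(8-4)²/2 = 48 kN·m
Load 2 — applied couple M₀=-3 kN·m at a=24/5 m (b=L-a=16/5):
  M_2 = M₀  [x≤a] = (-3) = -3 kN·m
Load 3 — applied couple M₀=19 kN·m at a=8/3 m (b=L-a=16/3):
  M_3 = 0  [x>a] = 0 kN·m
Load 4 — applied couple M₀=15 kN·m at a=16/5 m (b=L-a=24/5):
  M_4 = 0  [x>a] = 0 kN·m
Superposition: M = Σ M_i = 45 kN·m ≈ 45.000000 kN·m

M(4) = 45 kN·m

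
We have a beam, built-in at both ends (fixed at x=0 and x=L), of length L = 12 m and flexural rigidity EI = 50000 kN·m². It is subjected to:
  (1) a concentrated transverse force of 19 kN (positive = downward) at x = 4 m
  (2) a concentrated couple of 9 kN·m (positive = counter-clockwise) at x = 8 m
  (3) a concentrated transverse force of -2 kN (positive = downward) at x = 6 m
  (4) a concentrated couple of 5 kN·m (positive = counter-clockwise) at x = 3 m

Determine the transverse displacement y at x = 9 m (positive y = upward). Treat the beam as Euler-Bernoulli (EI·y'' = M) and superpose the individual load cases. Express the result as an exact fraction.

Load 1 — point force P=19 kN at a=4 m (b=L-a=8):
  y_1 = -Pa²(L-x)²(3bL-(3b+a)(L-x))/(6L³EI)  [x>a] = -19·4²·(12-9)²·(3·8·12-(3·8+4)·(12-9))/(6·12³·50000) = -323/300000 m
Load 2 — applied couple M₀=9 kN·m at a=8 m (b=L-a=4):
  y_2 = (R_Ax³/6 - M_Ax²/2 - M₀(x-a)²/2)/EI  [x>a] with R_A=1, M_A=3 = (1·9³/6 - 3·9²/2 - 9·(9-8)²/2)/50000 = -9/100000 m
Load 3 — point force P=-2 kN at a=6 m (b=L-a=6):
  y_3 = -Pa²(L-x)²(3bL-(3b+a)(L-x))/(6L³EI)  [x>a] = -(-2)·6²·(12-9)²·(3·6·12-(3·6+6)·(12-9))/(6·12³·50000) = 9/50000 m
Load 4 — applied couple M₀=5 kN·m at a=3 m (b=L-a=9):
  y_4 = (R_Ax³/6 - M_Ax²/2 - M₀(x-a)²/2)/EI  [x>a] with R_A=15/32, M_A=-15/16 = ((15/32)·9³/6 - (-15/16)·9²/2 - 5·(9-3)²/2)/50000 = 63/640000 m
Superposition: y = Σ y_i = -8527/9600000 m ≈ -0.000888 m

y(9) = -8527/9600000 m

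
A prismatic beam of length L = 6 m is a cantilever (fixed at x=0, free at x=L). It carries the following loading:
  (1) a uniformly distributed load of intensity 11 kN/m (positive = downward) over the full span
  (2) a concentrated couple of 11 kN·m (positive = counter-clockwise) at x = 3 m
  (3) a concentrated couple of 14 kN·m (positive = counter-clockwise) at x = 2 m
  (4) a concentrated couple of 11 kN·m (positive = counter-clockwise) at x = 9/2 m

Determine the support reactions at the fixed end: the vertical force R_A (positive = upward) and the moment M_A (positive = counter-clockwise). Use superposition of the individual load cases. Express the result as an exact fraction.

R_A = 66 kN, M_A = 162 kN·m

Load 1 — uniform load w=11 kN/m over full span:
  R_A = wL = 11·6 = 66 kN
  M_A = wL²/2 = 11·6²/2 = 198 kN·m
Load 2 — applied couple M₀=11 kN·m at a=3 m (b=L-a=3):
  R_A = 0 kN
  M_A = -M₀ = -11 kN·m
Load 3 — applied couple M₀=14 kN·m at a=2 m (b=L-a=4):
  R_A = 0 kN
  M_A = -M₀ = -14 kN·m
Load 4 — applied couple M₀=11 kN·m at a=9/2 m (b=L-a=3/2):
  R_A = 0 kN
  M_A = -M₀ = -11 kN·m
Superposition: R_A = 66 kN, M_A = 162 kN·m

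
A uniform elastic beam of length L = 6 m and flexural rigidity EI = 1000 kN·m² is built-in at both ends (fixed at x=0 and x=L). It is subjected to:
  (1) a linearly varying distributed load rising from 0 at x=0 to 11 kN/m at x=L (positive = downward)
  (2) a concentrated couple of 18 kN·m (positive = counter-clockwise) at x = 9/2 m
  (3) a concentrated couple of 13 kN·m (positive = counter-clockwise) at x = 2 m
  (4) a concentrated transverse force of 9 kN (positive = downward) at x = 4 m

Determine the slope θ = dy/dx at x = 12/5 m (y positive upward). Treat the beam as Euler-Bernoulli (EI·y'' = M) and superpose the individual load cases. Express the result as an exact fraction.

Load 1 — triangular load w₀=11 kN/m (0→w₀ over full span):
  θ_1 = -w₀(2x(L-x)(L-2x)(x+2L)+x²(L-x)²)/(120LEI) = -11·(2·(12/5)·(6-(12/5))·(6-2·(12/5))·((12/5)+2·6)+(12/5)²·(6-(12/5))²)/(120·6·1000) = -891/156250 rad
Load 2 — applied couple M₀=18 kN·m at a=9/2 m (b=L-a=3/2):
  θ_2 = (R_Ax²/2 - M_Ax)/EI  [x≤a] with R_A=27/8, M_A=45/8 = ((27/8)·(12/5)²/2 - (45/8)·(12/5))/1000 = -189/50000 rad
Load 3 — applied couple M₀=13 kN·m at a=2 m (b=L-a=4):
  θ_3 = (R_Ax²/2 - M_Ax - M₀(x-a))/EI  [x>a] with R_A=26/9, M_A=0 = ((26/9)·(12/5)²/2 - 0·(12/5) - 13·((12/5)-2))/1000 = 39/12500 rad
Load 4 — point force P=9 kN at a=4 m (b=L-a=2):
  θ_4 = -Pb²x(2aL-(3a+b)x)/(2L³EI)  [x≤a] = -9·2²·(12/5)·(2·4·6-(3·4+2)·(12/5))/(2·6³·1000) = -9/3125 rad
Superposition: θ = Σ θ_i = -11553/1250000 rad ≈ -0.009242 rad

θ(12/5) = -11553/1250000 rad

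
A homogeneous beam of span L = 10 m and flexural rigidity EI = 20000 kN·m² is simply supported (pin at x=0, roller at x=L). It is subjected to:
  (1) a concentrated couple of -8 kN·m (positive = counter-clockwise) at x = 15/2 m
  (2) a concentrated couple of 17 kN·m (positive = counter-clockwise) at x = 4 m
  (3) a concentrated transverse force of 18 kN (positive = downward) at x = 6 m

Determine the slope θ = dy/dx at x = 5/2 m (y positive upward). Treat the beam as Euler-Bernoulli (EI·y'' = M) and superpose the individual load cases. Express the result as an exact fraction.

Load 1 — applied couple M₀=-8 kN·m at a=15/2 m (b=L-a=5/2):
  θ_1 = (M₀x²/(2L)+C₁)/EI  [x≤a] with C₁=M₀(3b²-L²)/(6L)=65/6 = ((-8)·(5/2)²/(2·10)+(65/6))/20000 = 1/2400 rad
Load 2 — applied couple M₀=17 kN·m at a=4 m (b=L-a=6):
  θ_2 = (M₀x²/(2L)+C₁)/EI  [x≤a] with C₁=M₀(3b²-L²)/(6L)=34/15 = (17·(5/2)²/(2·10)+(34/15))/20000 = 1819/4800000 rad
Load 3 — point force P=18 kN at a=6 m (b=L-a=4):
  θ_3 = -Pb(L²-b²-3x²)/(6LEI)  [x≤a] = -18·4·(10²-4²-3·(5/2)²)/(6·10·20000) = -783/200000 rad
Superposition: θ = Σ θ_i = -4991/1600000 rad ≈ -0.003119 rad

θ(5/2) = -4991/1600000 rad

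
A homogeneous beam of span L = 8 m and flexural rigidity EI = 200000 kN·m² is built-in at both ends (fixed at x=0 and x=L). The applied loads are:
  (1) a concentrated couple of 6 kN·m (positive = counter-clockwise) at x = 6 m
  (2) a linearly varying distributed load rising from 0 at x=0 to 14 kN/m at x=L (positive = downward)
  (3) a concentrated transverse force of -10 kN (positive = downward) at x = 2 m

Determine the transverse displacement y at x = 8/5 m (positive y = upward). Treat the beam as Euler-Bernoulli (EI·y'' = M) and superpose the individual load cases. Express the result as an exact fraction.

Load 1 — applied couple M₀=6 kN·m at a=6 m (b=L-a=2):
  y_1 = (R_Ax³/6 - M_Ax²/2)/EI  [x≤a] with R_A=27/32, M_A=15/8 = ((27/32)·(8/5)³/6 - (15/8)·(8/5)²/2)/200000 = -57/6250000 m
Load 2 — triangular load w₀=14 kN/m (0→w₀ over full span):
  y_2 = -w₀x²(L-x)²(x+2L)/(120LEI) = -14·(8/5)²·(8-(8/5))²·((8/5)+2·8)/(120·8·200000) = -19712/146484375 m
Load 3 — point force P=-10 kN at a=2 m (b=L-a=6):
  y_3 = -Pb²x²(3aL-(3a+b)x)/(6L³EI)  [x≤a] = -(-10)·6²·(8/5)²·(3·2·8-(3·2+6)·(8/5))/(6·8³·200000) = 27/625000 m
Superposition: y = Σ y_i = -235517/2343750000 m ≈ -0.000100 m

y(8/5) = -235517/2343750000 m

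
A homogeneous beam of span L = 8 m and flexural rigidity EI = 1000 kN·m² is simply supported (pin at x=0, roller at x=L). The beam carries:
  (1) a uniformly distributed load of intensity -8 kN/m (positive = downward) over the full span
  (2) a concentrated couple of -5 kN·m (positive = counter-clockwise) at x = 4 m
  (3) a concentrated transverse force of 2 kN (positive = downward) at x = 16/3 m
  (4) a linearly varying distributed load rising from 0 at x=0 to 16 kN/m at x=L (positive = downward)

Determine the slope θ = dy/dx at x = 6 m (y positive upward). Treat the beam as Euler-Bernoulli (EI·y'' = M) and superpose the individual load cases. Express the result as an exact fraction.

θ(6) = 8147/1620000 rad

Load 1 — uniform load w=-8 kN/m over full span:
  θ_1 = -w(L³-6Lx²+4x³)/(24EI) = -(-8)·(8³-6·8·6²+4·6³)/(24·1000) = -44/375 rad
Load 2 — applied couple M₀=-5 kN·m at a=4 m (b=L-a=4):
  θ_2 = (M₀x²/(2L)-M₀(x-a)+C₁)/EI  [x>a] with C₁=M₀(3b²-L²)/(6L)=5/3 = ((-5)·6²/(2·8)-(-5)·(6-4)+(5/3))/1000 = 1/2400 rad
Load 3 — point force P=2 kN at a=16/3 m (b=L-a=8/3):
  θ_3 = -Pa(2L²-6Lx+3x²+a²)/(6LEI)  [x>a] = -2·(16/3)·(2·8²-6·8·6+3·6²+(16/3)²)/(6·8·1000) = 53/10125 rad
Load 4 — triangular load w₀=16 kN/m (0→w₀ over full span):
  θ_4 = -w₀(7L⁴-30L²x²+15x⁴)/(360LEI) = -16·(7·8⁴-30·8²·6²+15·6⁴)/(360·8·1000) = 1313/11250 rad
Superposition: θ = Σ θ_i = 8147/1620000 rad ≈ 0.005029 rad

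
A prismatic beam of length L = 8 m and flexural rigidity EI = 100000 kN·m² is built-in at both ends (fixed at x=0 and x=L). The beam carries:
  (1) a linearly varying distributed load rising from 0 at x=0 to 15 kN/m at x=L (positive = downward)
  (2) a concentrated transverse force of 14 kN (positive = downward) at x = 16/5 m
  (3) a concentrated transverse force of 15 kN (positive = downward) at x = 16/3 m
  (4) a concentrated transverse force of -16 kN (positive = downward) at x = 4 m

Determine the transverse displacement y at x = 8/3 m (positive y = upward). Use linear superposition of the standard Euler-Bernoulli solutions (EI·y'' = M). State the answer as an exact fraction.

Load 1 — triangular load w₀=15 kN/m (0→w₀ over full span):
  y_1 = -w₀x²(L-x)²(x+2L)/(120LEI) = -15·(8/3)²·(8-(8/3))²·((8/3)+2·8)/(120·8·100000) = -448/759375 m
Load 2 — point force P=14 kN at a=16/5 m (b=L-a=24/5):
  y_2 = -Pb²x²(3aL-(3a+b)x)/(6L³EI)  [x≤a] = -14·(24/5)²·(8/3)²·(3·(16/5)·8-(3·(16/5)+(24/5))·(8/3))/(6·8³·100000) = -112/390625 m
Load 3 — point force P=15 kN at a=16/3 m (b=L-a=8/3):
  y_3 = -Pb²x²(3aL-(3a+b)x)/(6L³EI)  [x≤a] = -15·(8/3)²·(8/3)²·(3·(16/3)·8-(3·(16/3)+(8/3))·(8/3))/(6·8³·100000) = -88/455625 m
Load 4 — point force P=-16 kN at a=4 m (b=L-a=4):
  y_4 = -Pb²x²(3aL-(3a+b)x)/(6L³EI)  [x≤a] = -(-16)·4²·(8/3)²·(3·4·8-(3·4+4)·(8/3))/(6·8³·100000) = 16/50625 m
Superposition: y = Σ y_i = -214648/284765625 m ≈ -0.000754 m

y(8/3) = -214648/284765625 m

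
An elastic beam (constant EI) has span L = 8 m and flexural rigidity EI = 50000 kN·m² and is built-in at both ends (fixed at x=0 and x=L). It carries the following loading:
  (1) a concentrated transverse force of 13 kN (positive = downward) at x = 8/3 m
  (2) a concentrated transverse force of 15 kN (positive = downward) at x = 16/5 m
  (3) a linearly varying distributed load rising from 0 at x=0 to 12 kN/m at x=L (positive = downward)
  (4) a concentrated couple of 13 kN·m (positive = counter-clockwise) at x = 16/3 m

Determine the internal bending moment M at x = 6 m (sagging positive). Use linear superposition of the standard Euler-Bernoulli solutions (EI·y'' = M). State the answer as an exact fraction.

M(6) = 367/675 kN·m

Load 1 — point force P=13 kN at a=8/3 m (b=L-a=16/3):
  M_1 = Pa²(a+3b)(L-x)/L³ - Pa²b/L²  [x>a] = 13·(8/3)²·((8/3)+3·(16/3))·(8-6)/8³ - 13·(8/3)²·(16/3)/8² = -26/27 kN·m
Load 2 — point force P=15 kN at a=16/5 m (b=L-a=24/5):
  M_2 = Pa²(a+3b)(L-x)/L³ - Pa²b/L²  [x>a] = 15·(16/5)²·((16/5)+3·(24/5))·(8-6)/8³ - 15·(16/5)²·(24/5)/8² = -24/25 kN·m
Load 3 — triangular load w₀=12 kN/m (0→w₀ over full span):
  M_3 = 3w₀Lx/20 - w₀L²/30 - w₀x³/(6L) = 3·12·8·6/20 - 12·8²/30 - 12·6³/(6·8) = 34/5 kN·m
Load 4 — applied couple M₀=13 kN·m at a=16/3 m (b=L-a=8/3):
  M_4 = R_Ax - M_A - M₀  [x>a] with R_A=13/6, M_A=13/3 = (13/6)·6 - (13/3) - 13 = -13/3 kN·m
Superposition: M = Σ M_i = 367/675 kN·m ≈ 0.543704 kN·m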